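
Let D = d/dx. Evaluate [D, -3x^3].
- 9 x^{2}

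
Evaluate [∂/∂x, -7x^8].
- 56 x^{7}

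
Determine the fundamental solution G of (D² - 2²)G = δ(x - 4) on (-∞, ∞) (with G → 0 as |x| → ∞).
-\frac{e^{-2|x - 4|}}{4}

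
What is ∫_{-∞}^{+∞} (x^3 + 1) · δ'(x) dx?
0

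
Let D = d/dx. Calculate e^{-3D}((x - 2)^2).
x^{2} - 10 x + 25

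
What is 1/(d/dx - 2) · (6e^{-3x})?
- \frac{6 e^{- 3 x}}{5}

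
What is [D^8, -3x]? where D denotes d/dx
-24D^{7}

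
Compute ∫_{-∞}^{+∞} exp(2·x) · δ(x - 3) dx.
e^{6}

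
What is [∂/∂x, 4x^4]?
16 x^{3}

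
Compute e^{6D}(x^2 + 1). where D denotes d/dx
x^{2} + 12 x + 37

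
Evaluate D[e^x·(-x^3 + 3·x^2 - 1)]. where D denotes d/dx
\left(- x^{3} + 6 x - 1\right) e^{x}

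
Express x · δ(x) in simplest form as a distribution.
0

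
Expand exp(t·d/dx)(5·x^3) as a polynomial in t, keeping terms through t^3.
5 t^{3} + 15 t^{2} x + 15 t x^{2} + 5 x^{3}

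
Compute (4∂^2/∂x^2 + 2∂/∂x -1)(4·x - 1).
9 - 4 x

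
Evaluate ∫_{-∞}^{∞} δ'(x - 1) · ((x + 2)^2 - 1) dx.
-6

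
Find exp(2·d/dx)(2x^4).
2 x^{4} + 16 x^{3} + 48 x^{2} + 64 x + 32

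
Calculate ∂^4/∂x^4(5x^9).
15120 x^{5}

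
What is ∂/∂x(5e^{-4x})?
- 20 e^{- 4 x}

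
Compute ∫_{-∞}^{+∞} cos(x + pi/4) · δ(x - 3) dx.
\cos{\left(\frac{\pi}{4} + 3 \right)}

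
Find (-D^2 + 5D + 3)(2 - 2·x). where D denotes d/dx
- 6 x - 4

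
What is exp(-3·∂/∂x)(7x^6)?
7 x^{6} - 126 x^{5} + 945 x^{4} - 3780 x^{3} + 8505 x^{2} - 10206 x + 5103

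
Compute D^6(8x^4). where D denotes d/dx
0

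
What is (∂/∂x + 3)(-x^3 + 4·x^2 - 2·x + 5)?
- 3 x^{3} + 9 x^{2} + 2 x + 13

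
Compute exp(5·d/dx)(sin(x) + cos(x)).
\sqrt{2} \sin{\left(x + \frac{\pi}{4} + 5 \right)}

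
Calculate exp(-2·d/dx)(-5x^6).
- 5 x^{6} + 60 x^{5} - 300 x^{4} + 800 x^{3} - 1200 x^{2} + 960 x - 320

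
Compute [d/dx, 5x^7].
35 x^{6}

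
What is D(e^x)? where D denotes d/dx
e^{x}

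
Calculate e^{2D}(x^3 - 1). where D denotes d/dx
x^{3} + 6 x^{2} + 12 x + 7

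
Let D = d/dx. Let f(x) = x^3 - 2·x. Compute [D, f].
3 x^{2} - 2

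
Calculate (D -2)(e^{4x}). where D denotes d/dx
2 e^{4 x}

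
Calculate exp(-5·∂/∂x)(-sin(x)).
- \sin{\left(x - 5 \right)}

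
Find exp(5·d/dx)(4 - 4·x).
- 4 x - 16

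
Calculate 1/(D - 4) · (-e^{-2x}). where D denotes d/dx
\frac{e^{- 2 x}}{6}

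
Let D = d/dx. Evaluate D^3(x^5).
60 x^{2}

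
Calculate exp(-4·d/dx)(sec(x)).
\sec{\left(x - 4 \right)}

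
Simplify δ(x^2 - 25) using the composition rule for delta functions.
\frac{\delta(x + 5) + \delta(x - 5)}{10}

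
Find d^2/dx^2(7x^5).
140 x^{3}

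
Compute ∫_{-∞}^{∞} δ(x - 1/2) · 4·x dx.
2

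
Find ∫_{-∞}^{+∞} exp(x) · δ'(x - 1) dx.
- e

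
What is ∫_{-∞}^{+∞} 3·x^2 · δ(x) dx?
0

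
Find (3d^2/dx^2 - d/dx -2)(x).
- 2 x - 1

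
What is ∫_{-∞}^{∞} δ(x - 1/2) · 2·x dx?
1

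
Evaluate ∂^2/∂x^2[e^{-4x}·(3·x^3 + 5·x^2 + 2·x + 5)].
2 \left(24 x^{3} + 4 x^{2} - 15 x + 37\right) e^{- 4 x}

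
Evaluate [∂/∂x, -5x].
-5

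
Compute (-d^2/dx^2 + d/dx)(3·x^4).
12 x^{2} \left(x - 3\right)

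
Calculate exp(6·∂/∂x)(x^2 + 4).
x^{2} + 12 x + 40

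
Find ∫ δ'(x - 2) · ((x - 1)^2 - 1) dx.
-2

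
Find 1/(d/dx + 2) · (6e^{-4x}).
- 3 e^{- 4 x}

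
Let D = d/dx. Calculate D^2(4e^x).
4 e^{x}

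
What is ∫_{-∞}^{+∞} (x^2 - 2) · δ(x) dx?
-2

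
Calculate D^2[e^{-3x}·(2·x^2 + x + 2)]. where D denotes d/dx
\left(18 x^{2} - 15 x + 16\right) e^{- 3 x}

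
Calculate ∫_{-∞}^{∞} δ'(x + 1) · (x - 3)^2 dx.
8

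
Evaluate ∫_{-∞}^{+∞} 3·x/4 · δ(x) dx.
0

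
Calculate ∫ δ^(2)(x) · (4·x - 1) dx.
0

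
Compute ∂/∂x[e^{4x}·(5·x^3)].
x^{2} \left(20 x + 15\right) e^{4 x}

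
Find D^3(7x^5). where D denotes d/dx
420 x^{2}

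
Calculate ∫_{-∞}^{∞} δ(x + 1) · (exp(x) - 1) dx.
-1 + e^{-1}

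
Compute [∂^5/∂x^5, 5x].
25\frac{d^{4}}{dx^{4}}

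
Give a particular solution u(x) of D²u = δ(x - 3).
\frac{|x - 3|}{2}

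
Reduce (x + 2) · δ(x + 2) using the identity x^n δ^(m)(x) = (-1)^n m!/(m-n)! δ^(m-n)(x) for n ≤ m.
0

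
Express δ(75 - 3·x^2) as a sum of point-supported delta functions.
\frac{\delta(x - 5) + \delta(x + 5)}{30}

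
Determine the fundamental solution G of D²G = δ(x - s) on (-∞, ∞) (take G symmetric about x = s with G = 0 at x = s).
\frac{|x - s|}{2}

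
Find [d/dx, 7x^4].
28 x^{3}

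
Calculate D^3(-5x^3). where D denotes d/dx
-30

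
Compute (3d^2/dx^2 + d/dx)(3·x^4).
12 x^{2} \left(x + 9\right)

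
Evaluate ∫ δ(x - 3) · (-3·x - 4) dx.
-13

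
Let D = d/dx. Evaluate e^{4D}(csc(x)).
\csc{\left(x + 4 \right)}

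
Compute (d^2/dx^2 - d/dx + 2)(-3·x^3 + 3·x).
- 6 x^{3} + 9 x^{2} - 12 x - 3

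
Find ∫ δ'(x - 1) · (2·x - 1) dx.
-2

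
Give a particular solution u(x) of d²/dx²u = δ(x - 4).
\frac{|x - 4|}{2}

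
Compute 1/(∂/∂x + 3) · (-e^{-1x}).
- \frac{e^{- x}}{2}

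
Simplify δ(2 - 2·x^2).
\frac{\delta(x - 1) + \delta(x + 1)}{4}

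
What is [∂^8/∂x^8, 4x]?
32\frac{d^{7}}{dx^{7}}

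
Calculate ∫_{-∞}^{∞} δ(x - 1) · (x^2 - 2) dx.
-1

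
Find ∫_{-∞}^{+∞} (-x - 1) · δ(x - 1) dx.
-2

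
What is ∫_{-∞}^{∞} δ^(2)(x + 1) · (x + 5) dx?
0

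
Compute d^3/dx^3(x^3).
6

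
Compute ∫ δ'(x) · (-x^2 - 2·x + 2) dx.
2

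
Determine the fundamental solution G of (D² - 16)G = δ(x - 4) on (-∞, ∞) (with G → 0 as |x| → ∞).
-\frac{e^{-4|x - 4|}}{8}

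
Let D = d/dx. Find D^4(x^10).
5040 x^{6}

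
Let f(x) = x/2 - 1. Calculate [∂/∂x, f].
\frac{1}{2}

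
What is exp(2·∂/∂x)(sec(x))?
\sec{\left(x + 2 \right)}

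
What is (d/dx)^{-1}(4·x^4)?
\frac{4 x^{5}}{5}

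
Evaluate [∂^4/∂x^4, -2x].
-8\frac{d^{3}}{dx^{3}}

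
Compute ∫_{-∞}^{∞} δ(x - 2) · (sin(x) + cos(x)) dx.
\cos{\left(2 \right)} + \sin{\left(2 \right)}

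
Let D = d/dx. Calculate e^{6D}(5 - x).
- x - 1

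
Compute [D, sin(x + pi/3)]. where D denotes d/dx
\cos{\left(x + \frac{\pi}{3} \right)}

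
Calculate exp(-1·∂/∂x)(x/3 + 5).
\frac{x}{3} + \frac{14}{3}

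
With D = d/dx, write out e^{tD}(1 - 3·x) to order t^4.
- 3 t - 3 x + 1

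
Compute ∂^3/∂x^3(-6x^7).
- 1260 x^{4}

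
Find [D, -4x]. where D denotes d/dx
-4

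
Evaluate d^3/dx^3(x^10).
720 x^{7}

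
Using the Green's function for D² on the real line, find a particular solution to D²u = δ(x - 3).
\frac{|x - 3|}{2}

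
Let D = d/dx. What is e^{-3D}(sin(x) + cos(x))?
\sqrt{2} \cos{\left(- x + \frac{\pi}{4} + 3 \right)}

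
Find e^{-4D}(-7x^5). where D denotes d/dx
- 7 x^{5} + 140 x^{4} - 1120 x^{3} + 4480 x^{2} - 8960 x + 7168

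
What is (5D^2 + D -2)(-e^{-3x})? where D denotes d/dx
- 40 e^{- 3 x}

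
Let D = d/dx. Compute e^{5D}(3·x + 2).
3 x + 17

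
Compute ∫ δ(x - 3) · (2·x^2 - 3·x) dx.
9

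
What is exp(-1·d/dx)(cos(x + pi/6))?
\cos{\left(x - 1 + \frac{\pi}{6} \right)}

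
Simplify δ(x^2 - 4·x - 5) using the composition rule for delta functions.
\frac{\delta(x - 5) + \delta(x + 1)}{6}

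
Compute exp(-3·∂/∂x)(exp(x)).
e^{x - 3}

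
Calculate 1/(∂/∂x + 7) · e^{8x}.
\frac{e^{8 x}}{15}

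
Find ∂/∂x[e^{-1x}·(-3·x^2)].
3 x \left(x - 2\right) e^{- x}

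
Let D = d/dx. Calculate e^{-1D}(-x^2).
- x^{2} + 2 x - 1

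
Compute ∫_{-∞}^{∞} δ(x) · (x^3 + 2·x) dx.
0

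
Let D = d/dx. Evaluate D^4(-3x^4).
-72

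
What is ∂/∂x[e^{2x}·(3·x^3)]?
x^{2} \left(6 x + 9\right) e^{2 x}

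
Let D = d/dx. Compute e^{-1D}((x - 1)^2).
x^{2} - 4 x + 4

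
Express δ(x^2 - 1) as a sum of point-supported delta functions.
\frac{\delta(x - 1) + \delta(x + 1)}{2}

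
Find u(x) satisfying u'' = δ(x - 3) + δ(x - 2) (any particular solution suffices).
\frac{|x - 3|}{2} + \frac{|x - 2|}{2}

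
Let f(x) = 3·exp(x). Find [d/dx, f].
3 e^{x}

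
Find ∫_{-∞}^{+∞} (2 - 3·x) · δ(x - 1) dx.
-1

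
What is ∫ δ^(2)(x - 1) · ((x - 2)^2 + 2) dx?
2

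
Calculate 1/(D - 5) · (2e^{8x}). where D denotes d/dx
\frac{2 e^{8 x}}{3}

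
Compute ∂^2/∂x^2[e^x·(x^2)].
\left(x^{2} + 4 x + 2\right) e^{x}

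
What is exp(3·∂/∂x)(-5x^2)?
- 5 x^{2} - 30 x - 45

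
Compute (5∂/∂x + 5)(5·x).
25 x + 25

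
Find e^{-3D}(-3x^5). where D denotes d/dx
- 3 x^{5} + 45 x^{4} - 270 x^{3} + 810 x^{2} - 1215 x + 729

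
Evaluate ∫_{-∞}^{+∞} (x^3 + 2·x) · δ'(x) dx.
-2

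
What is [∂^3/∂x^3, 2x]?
6\frac{d^{2}}{dx^{2}}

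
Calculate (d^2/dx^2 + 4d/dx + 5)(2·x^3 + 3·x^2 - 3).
10 x^{3} + 39 x^{2} + 36 x - 9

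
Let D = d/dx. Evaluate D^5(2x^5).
240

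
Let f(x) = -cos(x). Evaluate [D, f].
\sin{\left(x \right)}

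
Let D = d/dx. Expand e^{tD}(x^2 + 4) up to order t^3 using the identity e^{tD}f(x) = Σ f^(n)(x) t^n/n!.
t^{2} + 2 t x + x^{2} + 4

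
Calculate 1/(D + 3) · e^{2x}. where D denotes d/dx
\frac{e^{2 x}}{5}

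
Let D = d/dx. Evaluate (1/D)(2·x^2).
\frac{2 x^{3}}{3}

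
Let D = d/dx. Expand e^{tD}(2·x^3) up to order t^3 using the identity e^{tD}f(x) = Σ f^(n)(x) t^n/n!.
2 t^{3} + 6 t^{2} x + 6 t x^{2} + 2 x^{3}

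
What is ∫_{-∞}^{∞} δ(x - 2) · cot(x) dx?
\cot{\left(2 \right)}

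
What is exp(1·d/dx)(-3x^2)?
- 3 x^{2} - 6 x - 3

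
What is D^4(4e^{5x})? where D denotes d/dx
2500 e^{5 x}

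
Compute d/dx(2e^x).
2 e^{x}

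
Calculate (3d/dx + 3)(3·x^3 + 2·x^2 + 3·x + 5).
9 x^{3} + 33 x^{2} + 21 x + 24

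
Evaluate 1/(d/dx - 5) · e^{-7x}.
- \frac{e^{- 7 x}}{12}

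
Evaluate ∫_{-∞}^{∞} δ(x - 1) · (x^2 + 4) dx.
5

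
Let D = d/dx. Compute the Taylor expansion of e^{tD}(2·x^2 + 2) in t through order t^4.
2 t^{2} + 4 t x + 2 x^{2} + 2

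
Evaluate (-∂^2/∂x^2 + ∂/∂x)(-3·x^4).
12 x^{2} \left(3 - x\right)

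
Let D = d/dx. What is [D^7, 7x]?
49D^{6}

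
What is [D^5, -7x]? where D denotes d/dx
-35D^{4}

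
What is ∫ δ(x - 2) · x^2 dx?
4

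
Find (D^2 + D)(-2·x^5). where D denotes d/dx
10 x^{3} \left(- x - 4\right)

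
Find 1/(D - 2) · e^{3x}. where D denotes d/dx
e^{3 x}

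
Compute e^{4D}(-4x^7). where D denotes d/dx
- 4 x^{7} - 112 x^{6} - 1344 x^{5} - 8960 x^{4} - 35840 x^{3} - 86016 x^{2} - 114688 x - 65536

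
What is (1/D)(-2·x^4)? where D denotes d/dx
- \frac{2 x^{5}}{5}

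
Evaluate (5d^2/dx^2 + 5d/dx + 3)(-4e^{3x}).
- 252 e^{3 x}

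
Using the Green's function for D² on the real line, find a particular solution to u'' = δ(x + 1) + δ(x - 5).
\frac{|x + 1|}{2} + \frac{|x - 5|}{2}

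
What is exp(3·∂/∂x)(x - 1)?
x + 2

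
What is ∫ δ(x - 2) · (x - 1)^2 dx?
1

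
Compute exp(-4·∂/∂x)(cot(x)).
\cot{\left(x - 4 \right)}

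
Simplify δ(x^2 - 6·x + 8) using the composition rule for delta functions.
\frac{\delta(x - 2) + \delta(x - 4)}{2}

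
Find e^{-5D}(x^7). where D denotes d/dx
x^{7} - 35 x^{6} + 525 x^{5} - 4375 x^{4} + 21875 x^{3} - 65625 x^{2} + 109375 x - 78125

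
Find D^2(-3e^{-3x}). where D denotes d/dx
- 27 e^{- 3 x}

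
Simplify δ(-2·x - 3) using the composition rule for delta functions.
\frac{\delta(x + 3/2)}{2}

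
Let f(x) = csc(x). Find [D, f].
- \cot{\left(x \right)} \csc{\left(x \right)}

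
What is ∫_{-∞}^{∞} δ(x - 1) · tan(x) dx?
\tan{\left(1 \right)}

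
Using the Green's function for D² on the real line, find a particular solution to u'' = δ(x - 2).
\frac{|x - 2|}{2}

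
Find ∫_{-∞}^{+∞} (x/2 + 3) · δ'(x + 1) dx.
- \frac{1}{2}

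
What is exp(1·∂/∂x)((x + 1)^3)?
x^{3} + 6 x^{2} + 12 x + 8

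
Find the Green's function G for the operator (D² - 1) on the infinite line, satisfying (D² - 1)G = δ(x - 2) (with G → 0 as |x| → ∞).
-\frac{e^{-|x - 2|}}{2}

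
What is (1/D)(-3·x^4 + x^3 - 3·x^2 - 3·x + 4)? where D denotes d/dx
- \frac{3 x^{5}}{5} + \frac{x^{4}}{4} - x^{3} - \frac{3 x^{2}}{2} + 4 x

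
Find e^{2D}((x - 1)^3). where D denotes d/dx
x^{3} + 3 x^{2} + 3 x + 1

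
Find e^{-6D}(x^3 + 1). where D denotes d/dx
x^{3} - 18 x^{2} + 108 x - 215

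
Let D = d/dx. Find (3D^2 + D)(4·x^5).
20 x^{3} \left(x + 12\right)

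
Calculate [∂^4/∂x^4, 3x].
12\frac{d^{3}}{dx^{3}}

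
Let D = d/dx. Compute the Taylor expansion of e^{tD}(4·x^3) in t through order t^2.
4 x \left(3 t^{2} + 3 t x + x^{2}\right)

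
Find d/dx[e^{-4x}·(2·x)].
2 \left(1 - 4 x\right) e^{- 4 x}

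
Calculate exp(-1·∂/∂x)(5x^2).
5 x^{2} - 10 x + 5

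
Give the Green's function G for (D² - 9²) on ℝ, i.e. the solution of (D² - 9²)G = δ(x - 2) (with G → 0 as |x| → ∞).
-\frac{e^{-9|x - 2|}}{18}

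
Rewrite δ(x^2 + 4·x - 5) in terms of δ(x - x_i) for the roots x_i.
\frac{\delta(x + 5) + \delta(x - 1)}{6}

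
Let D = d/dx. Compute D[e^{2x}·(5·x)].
\left(10 x + 5\right) e^{2 x}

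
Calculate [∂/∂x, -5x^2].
- 10 x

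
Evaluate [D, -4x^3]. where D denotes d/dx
- 12 x^{2}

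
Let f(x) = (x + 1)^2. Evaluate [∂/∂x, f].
2 x + 2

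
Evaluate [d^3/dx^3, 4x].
12\frac{d^{2}}{dx^{2}}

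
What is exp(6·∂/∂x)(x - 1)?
x + 5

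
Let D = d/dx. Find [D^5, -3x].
-15D^{4}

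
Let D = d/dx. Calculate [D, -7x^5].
- 35 x^{4}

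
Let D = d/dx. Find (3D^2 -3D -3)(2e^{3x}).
30 e^{3 x}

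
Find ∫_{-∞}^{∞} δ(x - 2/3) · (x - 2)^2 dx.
\frac{16}{9}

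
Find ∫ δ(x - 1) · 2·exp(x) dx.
2 e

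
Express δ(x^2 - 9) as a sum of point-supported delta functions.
\frac{\delta(x - 3) + \delta(x + 3)}{6}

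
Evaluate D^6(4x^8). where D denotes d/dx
80640 x^{2}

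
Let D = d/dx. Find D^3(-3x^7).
- 630 x^{4}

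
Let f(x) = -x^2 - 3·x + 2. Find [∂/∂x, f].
- 2 x - 3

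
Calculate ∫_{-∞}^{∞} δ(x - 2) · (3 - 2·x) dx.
-1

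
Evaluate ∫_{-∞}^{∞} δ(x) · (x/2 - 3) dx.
-3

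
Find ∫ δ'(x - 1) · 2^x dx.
- \log{\left(4 \right)}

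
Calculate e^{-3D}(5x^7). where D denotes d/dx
5 x^{7} - 105 x^{6} + 945 x^{5} - 4725 x^{4} + 14175 x^{3} - 25515 x^{2} + 25515 x - 10935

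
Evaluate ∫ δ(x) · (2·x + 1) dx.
1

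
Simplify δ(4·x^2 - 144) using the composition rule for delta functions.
\frac{\delta(x - 6) + \delta(x + 6)}{48}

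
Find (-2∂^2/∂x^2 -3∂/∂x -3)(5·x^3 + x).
- 15 x^{3} - 45 x^{2} - 63 x - 3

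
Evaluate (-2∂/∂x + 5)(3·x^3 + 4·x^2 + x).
15 x^{3} + 2 x^{2} - 11 x - 2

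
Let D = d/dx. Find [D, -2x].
-2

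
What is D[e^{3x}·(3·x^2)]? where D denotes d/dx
3 x \left(3 x + 2\right) e^{3 x}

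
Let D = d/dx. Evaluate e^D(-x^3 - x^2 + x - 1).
- x^{3} - 4 x^{2} - 4 x - 2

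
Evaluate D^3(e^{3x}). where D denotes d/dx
27 e^{3 x}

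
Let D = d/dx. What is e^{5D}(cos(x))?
\cos{\left(x + 5 \right)}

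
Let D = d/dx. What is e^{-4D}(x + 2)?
x - 2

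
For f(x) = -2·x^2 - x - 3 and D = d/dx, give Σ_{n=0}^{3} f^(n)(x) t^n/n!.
- 2 t^{2} - t \left(4 x + 1\right) - 2 x^{2} - x - 3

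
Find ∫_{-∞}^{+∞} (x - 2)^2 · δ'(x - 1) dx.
2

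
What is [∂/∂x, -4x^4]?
- 16 x^{3}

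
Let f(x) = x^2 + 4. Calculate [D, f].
2 x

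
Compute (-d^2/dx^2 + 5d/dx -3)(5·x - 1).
28 - 15 x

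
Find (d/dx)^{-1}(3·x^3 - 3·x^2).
\frac{3 x^{4}}{4} - x^{3}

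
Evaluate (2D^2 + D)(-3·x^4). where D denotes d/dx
12 x^{2} \left(- x - 6\right)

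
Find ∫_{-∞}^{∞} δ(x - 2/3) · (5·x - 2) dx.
\frac{4}{3}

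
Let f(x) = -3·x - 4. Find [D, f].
-3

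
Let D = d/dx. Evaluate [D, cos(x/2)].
- \frac{\sin{\left(\frac{x}{2} \right)}}{2}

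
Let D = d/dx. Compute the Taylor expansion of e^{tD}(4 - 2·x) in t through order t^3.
- 2 t - 2 x + 4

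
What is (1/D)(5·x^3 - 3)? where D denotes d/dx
\frac{5 x^{4}}{4} - 3 x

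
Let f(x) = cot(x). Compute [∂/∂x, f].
- \frac{1}{\sin^{2}{\left(x \right)}}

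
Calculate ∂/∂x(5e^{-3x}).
- 15 e^{- 3 x}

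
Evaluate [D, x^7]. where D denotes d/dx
7 x^{6}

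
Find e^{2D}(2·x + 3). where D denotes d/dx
2 x + 7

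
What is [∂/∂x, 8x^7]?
56 x^{6}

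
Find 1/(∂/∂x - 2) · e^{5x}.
\frac{e^{5 x}}{3}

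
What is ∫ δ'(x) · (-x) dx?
1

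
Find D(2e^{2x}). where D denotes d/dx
4 e^{2 x}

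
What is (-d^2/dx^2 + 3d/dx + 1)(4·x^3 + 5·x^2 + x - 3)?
4 x^{3} + 41 x^{2} + 7 x - 10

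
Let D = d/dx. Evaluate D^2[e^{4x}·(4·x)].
\left(64 x + 32\right) e^{4 x}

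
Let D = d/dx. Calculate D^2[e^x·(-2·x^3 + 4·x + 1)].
\left(- 2 x^{3} - 12 x^{2} - 8 x + 9\right) e^{x}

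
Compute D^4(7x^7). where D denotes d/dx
5880 x^{3}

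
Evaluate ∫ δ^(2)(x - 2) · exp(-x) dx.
e^{-2}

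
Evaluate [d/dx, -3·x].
-3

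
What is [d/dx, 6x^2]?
12 x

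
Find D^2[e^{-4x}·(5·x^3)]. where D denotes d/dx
10 x \left(8 x^{2} - 12 x + 3\right) e^{- 4 x}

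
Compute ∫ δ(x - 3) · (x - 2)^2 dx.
1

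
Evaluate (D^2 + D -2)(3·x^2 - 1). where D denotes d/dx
- 6 x^{2} + 6 x + 8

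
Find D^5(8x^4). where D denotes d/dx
0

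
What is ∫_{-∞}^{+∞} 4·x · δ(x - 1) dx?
4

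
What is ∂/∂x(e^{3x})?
3 e^{3 x}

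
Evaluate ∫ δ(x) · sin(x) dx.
0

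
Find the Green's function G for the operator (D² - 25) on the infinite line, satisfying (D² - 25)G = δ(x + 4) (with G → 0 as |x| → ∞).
-\frac{e^{-5|x + 4|}}{10}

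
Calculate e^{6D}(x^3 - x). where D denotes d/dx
x^{3} + 18 x^{2} + 107 x + 210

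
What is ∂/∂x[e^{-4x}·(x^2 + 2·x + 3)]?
2 \left(- 2 x^{2} - 3 x - 5\right) e^{- 4 x}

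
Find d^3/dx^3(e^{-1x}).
- e^{- x}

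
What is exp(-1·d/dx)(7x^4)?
7 x^{4} - 28 x^{3} + 42 x^{2} - 28 x + 7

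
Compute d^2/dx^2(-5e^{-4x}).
- 80 e^{- 4 x}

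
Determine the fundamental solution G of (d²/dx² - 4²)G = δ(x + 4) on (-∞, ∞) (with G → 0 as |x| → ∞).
-\frac{e^{-4|x + 4|}}{8}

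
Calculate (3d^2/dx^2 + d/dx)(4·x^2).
8 x + 24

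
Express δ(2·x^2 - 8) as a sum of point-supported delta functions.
\frac{\delta(x - 2) + \delta(x + 2)}{8}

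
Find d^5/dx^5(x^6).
720 x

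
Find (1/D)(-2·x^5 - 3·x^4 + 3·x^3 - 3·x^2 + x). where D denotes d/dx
- \frac{x^{6}}{3} - \frac{3 x^{5}}{5} + \frac{3 x^{4}}{4} - x^{3} + \frac{x^{2}}{2}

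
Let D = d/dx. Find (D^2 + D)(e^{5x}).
30 e^{5 x}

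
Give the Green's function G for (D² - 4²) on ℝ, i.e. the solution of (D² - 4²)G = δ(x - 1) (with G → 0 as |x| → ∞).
-\frac{e^{-4|x - 1|}}{8}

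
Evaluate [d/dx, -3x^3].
- 9 x^{2}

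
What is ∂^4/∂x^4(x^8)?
1680 x^{4}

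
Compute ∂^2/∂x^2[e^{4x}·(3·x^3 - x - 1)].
2 \left(24 x^{3} + 36 x^{2} + x - 12\right) e^{4 x}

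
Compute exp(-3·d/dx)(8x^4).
8 x^{4} - 96 x^{3} + 432 x^{2} - 864 x + 648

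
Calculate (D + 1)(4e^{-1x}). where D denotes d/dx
0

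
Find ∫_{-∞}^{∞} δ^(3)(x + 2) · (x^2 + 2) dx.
0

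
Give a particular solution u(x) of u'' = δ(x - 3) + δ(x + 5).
\frac{|x - 3|}{2} + \frac{|x + 5|}{2}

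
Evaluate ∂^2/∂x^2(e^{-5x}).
25 e^{- 5 x}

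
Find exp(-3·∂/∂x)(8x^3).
8 x^{3} - 72 x^{2} + 216 x - 216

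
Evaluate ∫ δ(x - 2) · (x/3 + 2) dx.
\frac{8}{3}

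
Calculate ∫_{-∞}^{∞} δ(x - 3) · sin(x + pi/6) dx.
\sin{\left(\frac{\pi}{6} + 3 \right)}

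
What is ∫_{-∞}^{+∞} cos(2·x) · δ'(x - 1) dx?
2 \sin{\left(2 \right)}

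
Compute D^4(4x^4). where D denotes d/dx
96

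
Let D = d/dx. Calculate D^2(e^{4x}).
16 e^{4 x}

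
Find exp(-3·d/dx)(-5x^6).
- 5 x^{6} + 90 x^{5} - 675 x^{4} + 2700 x^{3} - 6075 x^{2} + 7290 x - 3645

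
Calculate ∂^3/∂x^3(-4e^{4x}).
- 256 e^{4 x}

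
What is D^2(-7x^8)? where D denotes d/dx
- 392 x^{6}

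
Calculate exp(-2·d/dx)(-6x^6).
- 6 x^{6} + 72 x^{5} - 360 x^{4} + 960 x^{3} - 1440 x^{2} + 1152 x - 384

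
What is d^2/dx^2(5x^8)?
280 x^{6}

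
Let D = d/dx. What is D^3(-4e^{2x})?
- 32 e^{2 x}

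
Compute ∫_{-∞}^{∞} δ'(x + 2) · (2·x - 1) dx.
-2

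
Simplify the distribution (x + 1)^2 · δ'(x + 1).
0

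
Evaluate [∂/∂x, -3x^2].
- 6 x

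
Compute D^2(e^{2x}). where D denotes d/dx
4 e^{2 x}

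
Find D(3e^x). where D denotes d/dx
3 e^{x}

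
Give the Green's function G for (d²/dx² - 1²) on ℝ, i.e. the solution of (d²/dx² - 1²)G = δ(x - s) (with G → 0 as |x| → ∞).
-\frac{e^{-|x-s|}}{2}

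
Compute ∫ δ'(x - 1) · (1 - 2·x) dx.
2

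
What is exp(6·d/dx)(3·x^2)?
3 x^{2} + 36 x + 108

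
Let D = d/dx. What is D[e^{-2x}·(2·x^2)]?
4 x \left(1 - x\right) e^{- 2 x}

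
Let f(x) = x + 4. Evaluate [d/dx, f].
1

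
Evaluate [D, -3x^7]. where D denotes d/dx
- 21 x^{6}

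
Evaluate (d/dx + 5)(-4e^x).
- 24 e^{x}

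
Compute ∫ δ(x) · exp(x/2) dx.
1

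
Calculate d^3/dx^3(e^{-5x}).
- 125 e^{- 5 x}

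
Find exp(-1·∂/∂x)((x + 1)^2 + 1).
x^{2} + 1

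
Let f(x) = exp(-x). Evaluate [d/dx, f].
- e^{- x}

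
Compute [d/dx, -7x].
-7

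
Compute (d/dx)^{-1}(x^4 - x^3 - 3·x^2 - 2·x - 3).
\frac{x^{5}}{5} - \frac{x^{4}}{4} - x^{3} - x^{2} - 3 x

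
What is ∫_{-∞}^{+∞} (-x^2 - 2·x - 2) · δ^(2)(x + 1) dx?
-2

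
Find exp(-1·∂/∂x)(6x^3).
6 x^{3} - 18 x^{2} + 18 x - 6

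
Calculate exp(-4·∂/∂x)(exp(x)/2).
\frac{e^{x - 4}}{2}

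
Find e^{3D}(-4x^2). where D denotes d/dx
- 4 x^{2} - 24 x - 36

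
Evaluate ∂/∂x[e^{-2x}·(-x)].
\left(2 x - 1\right) e^{- 2 x}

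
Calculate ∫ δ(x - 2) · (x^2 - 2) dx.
2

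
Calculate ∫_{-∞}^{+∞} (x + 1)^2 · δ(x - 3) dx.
16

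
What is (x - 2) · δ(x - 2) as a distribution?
0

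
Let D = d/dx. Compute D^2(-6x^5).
- 120 x^{3}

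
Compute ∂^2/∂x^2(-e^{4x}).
- 16 e^{4 x}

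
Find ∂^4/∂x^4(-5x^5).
- 600 x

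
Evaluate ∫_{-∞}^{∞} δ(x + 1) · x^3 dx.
-1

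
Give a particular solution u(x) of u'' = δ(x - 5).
\frac{|x - 5|}{2}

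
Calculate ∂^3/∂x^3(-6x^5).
- 360 x^{2}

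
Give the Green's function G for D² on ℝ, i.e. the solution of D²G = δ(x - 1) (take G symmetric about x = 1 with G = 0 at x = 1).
\frac{|x - 1|}{2}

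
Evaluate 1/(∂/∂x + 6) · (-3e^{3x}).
- \frac{e^{3 x}}{3}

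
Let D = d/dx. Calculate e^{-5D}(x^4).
x^{4} - 20 x^{3} + 150 x^{2} - 500 x + 625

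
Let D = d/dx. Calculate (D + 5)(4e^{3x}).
32 e^{3 x}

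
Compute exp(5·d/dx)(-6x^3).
- 6 x^{3} - 90 x^{2} - 450 x - 750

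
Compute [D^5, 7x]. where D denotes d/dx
35D^{4}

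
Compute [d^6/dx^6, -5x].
-30\frac{d^{5}}{dx^{5}}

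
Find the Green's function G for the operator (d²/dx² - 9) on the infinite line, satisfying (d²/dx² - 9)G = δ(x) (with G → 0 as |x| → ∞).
-\frac{e^{-3|x|}}{6}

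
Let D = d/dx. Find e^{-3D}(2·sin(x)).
2 \sin{\left(x - 3 \right)}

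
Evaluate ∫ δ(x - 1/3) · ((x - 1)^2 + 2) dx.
\frac{22}{9}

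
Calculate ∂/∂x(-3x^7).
- 21 x^{6}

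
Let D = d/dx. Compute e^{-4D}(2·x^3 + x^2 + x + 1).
2 x^{3} - 23 x^{2} + 89 x - 115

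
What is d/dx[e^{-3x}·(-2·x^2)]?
2 x \left(3 x - 2\right) e^{- 3 x}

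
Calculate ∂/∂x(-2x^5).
- 10 x^{4}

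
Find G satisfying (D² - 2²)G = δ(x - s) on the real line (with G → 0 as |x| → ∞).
-\frac{e^{-2|x-s|}}{4}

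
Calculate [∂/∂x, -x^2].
- 2 x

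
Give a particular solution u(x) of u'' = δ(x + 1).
\frac{|x + 1|}{2}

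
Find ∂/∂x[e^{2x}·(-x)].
\left(- 2 x - 1\right) e^{2 x}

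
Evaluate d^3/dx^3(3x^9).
1512 x^{6}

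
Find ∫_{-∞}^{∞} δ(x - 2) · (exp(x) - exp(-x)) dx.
2 \sinh{\left(2 \right)}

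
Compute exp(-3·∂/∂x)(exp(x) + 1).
e^{x - 3} + 1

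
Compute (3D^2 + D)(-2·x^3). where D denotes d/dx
6 x \left(- x - 6\right)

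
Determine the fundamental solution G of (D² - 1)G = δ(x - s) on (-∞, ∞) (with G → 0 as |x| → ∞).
-\frac{e^{-|x-s|}}{2}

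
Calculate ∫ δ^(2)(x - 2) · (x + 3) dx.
0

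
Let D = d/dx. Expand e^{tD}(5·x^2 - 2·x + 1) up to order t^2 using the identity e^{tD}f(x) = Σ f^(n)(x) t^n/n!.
5 t^{2} + 2 t \left(5 x - 1\right) + 5 x^{2} - 2 x + 1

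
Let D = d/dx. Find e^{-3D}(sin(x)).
\sin{\left(x - 3 \right)}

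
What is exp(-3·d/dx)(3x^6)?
3 x^{6} - 54 x^{5} + 405 x^{4} - 1620 x^{3} + 3645 x^{2} - 4374 x + 2187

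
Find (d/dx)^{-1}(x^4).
\frac{x^{5}}{5}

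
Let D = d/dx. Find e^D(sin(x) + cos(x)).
\sqrt{2} \sin{\left(x + \frac{\pi}{4} + 1 \right)}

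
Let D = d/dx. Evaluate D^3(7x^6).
840 x^{3}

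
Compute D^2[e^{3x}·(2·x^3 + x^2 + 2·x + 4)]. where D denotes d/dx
\left(18 x^{3} + 45 x^{2} + 42 x + 50\right) e^{3 x}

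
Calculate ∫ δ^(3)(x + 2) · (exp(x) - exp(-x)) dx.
- 2 \cosh{\left(2 \right)}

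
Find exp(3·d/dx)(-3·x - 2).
- 3 x - 11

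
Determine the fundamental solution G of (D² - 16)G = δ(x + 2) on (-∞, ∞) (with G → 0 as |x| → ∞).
-\frac{e^{-4|x + 2|}}{8}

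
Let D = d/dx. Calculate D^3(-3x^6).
- 360 x^{3}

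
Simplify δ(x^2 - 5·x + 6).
\frac{\delta(x - 3) + \delta(x - 2)}{1}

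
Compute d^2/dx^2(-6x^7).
- 252 x^{5}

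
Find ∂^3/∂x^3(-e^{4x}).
- 64 e^{4 x}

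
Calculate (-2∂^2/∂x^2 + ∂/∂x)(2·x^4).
8 x^{2} \left(x - 6\right)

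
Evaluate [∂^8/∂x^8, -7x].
-56\frac{d^{7}}{dx^{7}}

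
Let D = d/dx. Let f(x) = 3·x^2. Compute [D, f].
6 x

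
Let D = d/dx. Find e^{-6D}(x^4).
x^{4} - 24 x^{3} + 216 x^{2} - 864 x + 1296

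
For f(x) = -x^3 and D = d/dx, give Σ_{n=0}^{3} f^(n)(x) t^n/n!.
- t^{3} - 3 t^{2} x - 3 t x^{2} - x^{3}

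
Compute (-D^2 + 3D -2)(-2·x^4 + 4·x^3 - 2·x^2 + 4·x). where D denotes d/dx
4 x^{4} - 32 x^{3} + 64 x^{2} - 44 x + 16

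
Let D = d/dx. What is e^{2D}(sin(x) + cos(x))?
\sqrt{2} \sin{\left(x + \frac{\pi}{4} + 2 \right)}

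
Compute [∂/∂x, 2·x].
2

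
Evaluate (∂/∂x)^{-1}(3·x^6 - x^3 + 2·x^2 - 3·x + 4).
\frac{3 x^{7}}{7} - \frac{x^{4}}{4} + \frac{2 x^{3}}{3} - \frac{3 x^{2}}{2} + 4 x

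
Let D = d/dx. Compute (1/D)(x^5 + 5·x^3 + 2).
\frac{x^{6}}{6} + \frac{5 x^{4}}{4} + 2 x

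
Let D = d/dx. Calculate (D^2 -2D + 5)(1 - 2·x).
9 - 10 x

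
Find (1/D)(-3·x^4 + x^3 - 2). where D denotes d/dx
- \frac{3 x^{5}}{5} + \frac{x^{4}}{4} - 2 x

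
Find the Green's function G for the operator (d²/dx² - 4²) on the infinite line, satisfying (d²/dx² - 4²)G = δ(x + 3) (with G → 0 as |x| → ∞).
-\frac{e^{-4|x + 3|}}{8}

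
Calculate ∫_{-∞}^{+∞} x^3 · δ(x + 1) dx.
-1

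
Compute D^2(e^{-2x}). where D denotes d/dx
4 e^{- 2 x}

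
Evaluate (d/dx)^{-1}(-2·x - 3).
- x^{2} - 3 x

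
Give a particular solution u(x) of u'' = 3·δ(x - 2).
\frac{3|x - 2|}{2}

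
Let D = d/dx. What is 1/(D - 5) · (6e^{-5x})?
- \frac{3 e^{- 5 x}}{5}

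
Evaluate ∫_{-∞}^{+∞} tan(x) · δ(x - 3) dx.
\tan{\left(3 \right)}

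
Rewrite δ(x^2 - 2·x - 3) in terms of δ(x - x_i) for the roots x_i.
\frac{\delta(x + 1) + \delta(x - 3)}{4}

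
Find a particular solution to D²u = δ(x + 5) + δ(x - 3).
\frac{|x + 5|}{2} + \frac{|x - 3|}{2}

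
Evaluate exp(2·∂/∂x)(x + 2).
x + 4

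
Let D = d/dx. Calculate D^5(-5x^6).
- 3600 x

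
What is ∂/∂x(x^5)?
5 x^{4}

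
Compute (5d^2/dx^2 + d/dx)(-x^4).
4 x^{2} \left(- x - 15\right)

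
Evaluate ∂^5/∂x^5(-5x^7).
- 12600 x^{2}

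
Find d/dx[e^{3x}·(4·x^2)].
4 x \left(3 x + 2\right) e^{3 x}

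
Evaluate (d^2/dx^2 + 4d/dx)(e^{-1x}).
- 3 e^{- x}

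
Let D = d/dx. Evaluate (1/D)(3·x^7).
\frac{3 x^{8}}{8}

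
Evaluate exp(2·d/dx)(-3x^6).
- 3 x^{6} - 36 x^{5} - 180 x^{4} - 480 x^{3} - 720 x^{2} - 576 x - 192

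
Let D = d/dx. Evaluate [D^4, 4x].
16D^{3}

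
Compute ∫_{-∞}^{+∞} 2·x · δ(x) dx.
0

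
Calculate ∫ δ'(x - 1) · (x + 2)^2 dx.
-6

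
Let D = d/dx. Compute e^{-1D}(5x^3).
5 x^{3} - 15 x^{2} + 15 x - 5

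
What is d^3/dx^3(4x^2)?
0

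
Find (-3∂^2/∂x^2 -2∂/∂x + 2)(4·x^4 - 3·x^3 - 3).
8 x^{4} - 38 x^{3} - 126 x^{2} + 54 x - 6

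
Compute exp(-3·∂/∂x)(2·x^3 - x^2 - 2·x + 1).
2 x^{3} - 19 x^{2} + 58 x - 56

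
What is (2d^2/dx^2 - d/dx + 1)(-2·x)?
2 - 2 x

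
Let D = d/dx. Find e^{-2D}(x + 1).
x - 1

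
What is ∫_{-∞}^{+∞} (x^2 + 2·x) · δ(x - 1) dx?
3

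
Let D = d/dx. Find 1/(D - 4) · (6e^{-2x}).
- e^{- 2 x}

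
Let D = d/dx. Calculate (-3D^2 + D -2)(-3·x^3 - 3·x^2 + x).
6 x^{3} - 3 x^{2} + 46 x + 19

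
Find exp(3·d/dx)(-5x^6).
- 5 x^{6} - 90 x^{5} - 675 x^{4} - 2700 x^{3} - 6075 x^{2} - 7290 x - 3645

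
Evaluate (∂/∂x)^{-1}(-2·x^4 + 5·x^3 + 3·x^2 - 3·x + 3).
- \frac{2 x^{5}}{5} + \frac{5 x^{4}}{4} + x^{3} - \frac{3 x^{2}}{2} + 3 x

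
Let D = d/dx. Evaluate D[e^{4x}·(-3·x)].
\left(- 12 x - 3\right) e^{4 x}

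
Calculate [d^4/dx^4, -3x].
-12\frac{d^{3}}{dx^{3}}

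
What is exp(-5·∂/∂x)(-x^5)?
- x^{5} + 25 x^{4} - 250 x^{3} + 1250 x^{2} - 3125 x + 3125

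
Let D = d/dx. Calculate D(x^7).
7 x^{6}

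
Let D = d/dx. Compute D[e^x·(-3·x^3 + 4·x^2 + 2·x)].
\left(- 3 x^{3} - 5 x^{2} + 10 x + 2\right) e^{x}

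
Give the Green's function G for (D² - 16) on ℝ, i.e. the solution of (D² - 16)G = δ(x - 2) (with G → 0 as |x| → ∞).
-\frac{e^{-4|x - 2|}}{8}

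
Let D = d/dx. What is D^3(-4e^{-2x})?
32 e^{- 2 x}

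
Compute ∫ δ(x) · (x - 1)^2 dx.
1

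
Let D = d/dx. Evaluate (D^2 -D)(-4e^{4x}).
- 48 e^{4 x}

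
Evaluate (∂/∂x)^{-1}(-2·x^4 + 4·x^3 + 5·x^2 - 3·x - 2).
- \frac{2 x^{5}}{5} + x^{4} + \frac{5 x^{3}}{3} - \frac{3 x^{2}}{2} - 2 x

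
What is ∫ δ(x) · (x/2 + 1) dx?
1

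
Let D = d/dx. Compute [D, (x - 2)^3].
3 \left(x - 2\right)^{2}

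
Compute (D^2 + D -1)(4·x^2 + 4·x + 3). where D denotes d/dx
- 4 x^{2} + 4 x + 9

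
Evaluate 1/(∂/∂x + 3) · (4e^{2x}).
\frac{4 e^{2 x}}{5}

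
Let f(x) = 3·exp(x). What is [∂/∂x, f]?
3 e^{x}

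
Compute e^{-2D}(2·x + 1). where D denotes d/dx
2 x - 3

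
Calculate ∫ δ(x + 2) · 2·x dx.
-4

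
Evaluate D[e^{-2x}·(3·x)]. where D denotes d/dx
3 \left(1 - 2 x\right) e^{- 2 x}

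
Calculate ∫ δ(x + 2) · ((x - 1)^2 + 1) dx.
10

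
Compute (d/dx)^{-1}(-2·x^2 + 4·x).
- \frac{2 x^{3}}{3} + 2 x^{2}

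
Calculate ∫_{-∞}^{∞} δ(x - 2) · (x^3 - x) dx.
6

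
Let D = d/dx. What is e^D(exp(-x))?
e^{- x - 1}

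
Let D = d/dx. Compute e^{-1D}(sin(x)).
\sin{\left(x - 1 \right)}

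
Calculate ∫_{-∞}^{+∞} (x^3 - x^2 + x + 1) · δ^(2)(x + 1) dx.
-8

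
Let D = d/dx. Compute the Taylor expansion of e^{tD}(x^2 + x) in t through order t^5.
t^{2} + t \left(2 x + 1\right) + x^{2} + x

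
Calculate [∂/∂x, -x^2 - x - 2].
- 2 x - 1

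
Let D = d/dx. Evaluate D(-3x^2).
- 6 x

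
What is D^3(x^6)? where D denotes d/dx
120 x^{3}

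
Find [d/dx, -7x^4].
- 28 x^{3}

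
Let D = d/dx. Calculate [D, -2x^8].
- 16 x^{7}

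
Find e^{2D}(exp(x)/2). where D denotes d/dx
\frac{e^{x + 2}}{2}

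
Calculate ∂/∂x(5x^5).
25 x^{4}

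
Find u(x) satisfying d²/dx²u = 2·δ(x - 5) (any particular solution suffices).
|x - 5|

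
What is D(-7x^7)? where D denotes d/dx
- 49 x^{6}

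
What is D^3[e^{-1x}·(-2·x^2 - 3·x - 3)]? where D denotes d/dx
\left(2 x^{2} - 9 x + 6\right) e^{- x}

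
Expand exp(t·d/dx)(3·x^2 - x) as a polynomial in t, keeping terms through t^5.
3 t^{2} + t \left(6 x - 1\right) + 3 x^{2} - x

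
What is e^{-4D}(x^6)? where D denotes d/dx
x^{6} - 24 x^{5} + 240 x^{4} - 1280 x^{3} + 3840 x^{2} - 6144 x + 4096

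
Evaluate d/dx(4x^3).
12 x^{2}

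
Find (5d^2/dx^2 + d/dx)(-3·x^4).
12 x^{2} \left(- x - 15\right)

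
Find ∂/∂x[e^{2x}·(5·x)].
\left(10 x + 5\right) e^{2 x}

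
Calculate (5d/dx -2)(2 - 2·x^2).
4 x^{2} - 20 x - 4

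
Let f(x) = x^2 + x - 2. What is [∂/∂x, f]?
2 x + 1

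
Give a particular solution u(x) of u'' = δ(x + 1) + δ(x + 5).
\frac{|x + 1|}{2} + \frac{|x + 5|}{2}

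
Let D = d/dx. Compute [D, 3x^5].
15 x^{4}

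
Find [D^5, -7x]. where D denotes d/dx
-35D^{4}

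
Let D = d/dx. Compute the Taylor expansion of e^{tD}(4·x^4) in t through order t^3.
4 x \left(4 t^{3} + 6 t^{2} x + 4 t x^{2} + x^{3}\right)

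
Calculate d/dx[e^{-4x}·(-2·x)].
2 \left(4 x - 1\right) e^{- 4 x}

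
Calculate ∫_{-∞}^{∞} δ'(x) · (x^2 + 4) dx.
0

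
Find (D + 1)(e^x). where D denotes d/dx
2 e^{x}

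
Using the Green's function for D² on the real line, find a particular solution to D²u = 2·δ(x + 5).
|x + 5|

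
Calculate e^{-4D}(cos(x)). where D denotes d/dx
\cos{\left(x - 4 \right)}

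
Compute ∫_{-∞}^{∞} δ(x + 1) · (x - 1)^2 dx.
4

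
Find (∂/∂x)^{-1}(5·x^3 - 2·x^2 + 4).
\frac{5 x^{4}}{4} - \frac{2 x^{3}}{3} + 4 x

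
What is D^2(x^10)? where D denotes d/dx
90 x^{8}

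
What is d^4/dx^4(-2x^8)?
- 3360 x^{4}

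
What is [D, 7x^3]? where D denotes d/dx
21 x^{2}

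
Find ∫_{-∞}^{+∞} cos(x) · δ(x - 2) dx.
\cos{\left(2 \right)}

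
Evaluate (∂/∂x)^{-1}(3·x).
\frac{3 x^{2}}{2}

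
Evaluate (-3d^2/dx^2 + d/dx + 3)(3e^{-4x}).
- 147 e^{- 4 x}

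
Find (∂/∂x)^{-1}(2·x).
x^{2}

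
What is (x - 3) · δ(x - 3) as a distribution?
0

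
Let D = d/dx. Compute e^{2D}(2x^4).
2 x^{4} + 16 x^{3} + 48 x^{2} + 64 x + 32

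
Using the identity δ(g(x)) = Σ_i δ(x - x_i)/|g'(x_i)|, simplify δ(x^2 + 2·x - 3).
\frac{\delta(x + 3) + \delta(x - 1)}{4}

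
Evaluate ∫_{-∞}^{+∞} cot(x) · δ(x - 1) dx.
\cot{\left(1 \right)}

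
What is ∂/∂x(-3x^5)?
- 15 x^{4}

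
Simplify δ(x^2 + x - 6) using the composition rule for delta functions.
\frac{\delta(x - 2) + \delta(x + 3)}{5}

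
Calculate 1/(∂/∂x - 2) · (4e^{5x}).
\frac{4 e^{5 x}}{3}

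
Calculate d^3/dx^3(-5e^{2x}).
- 40 e^{2 x}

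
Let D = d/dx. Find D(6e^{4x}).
24 e^{4 x}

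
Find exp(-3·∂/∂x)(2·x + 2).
2 x - 4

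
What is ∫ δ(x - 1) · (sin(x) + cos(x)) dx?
\cos{\left(1 \right)} + \sin{\left(1 \right)}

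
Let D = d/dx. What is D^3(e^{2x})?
8 e^{2 x}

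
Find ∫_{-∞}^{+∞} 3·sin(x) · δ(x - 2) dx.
3 \sin{\left(2 \right)}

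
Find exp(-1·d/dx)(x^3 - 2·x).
x^{3} - 3 x^{2} + x + 1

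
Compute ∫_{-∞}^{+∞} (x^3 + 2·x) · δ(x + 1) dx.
-3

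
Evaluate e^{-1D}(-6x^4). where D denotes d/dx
- 6 x^{4} + 24 x^{3} - 36 x^{2} + 24 x - 6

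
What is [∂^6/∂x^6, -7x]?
-42\frac{d^{5}}{dx^{5}}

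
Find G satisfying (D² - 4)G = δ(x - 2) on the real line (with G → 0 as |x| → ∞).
-\frac{e^{-2|x - 2|}}{4}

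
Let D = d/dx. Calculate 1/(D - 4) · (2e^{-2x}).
- \frac{e^{- 2 x}}{3}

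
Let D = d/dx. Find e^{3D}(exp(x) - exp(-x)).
2 \sinh{\left(x + 3 \right)}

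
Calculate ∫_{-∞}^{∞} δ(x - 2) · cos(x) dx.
\cos{\left(2 \right)}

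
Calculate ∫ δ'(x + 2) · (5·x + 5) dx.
-5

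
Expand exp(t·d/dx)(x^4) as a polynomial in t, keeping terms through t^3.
x \left(4 t^{3} + 6 t^{2} x + 4 t x^{2} + x^{3}\right)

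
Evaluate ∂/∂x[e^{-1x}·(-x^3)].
x^{2} \left(x - 3\right) e^{- x}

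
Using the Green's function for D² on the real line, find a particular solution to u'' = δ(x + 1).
\frac{|x + 1|}{2}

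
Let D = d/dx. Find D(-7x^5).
- 35 x^{4}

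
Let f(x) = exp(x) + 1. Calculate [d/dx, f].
e^{x}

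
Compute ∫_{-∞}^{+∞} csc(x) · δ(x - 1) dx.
\csc{\left(1 \right)}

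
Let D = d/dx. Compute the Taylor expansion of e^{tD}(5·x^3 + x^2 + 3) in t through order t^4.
5 t^{3} + t^{2} \left(15 x + 1\right) + t x \left(15 x + 2\right) + 5 x^{3} + x^{2} + 3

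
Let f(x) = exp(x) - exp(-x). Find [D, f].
2 \cosh{\left(x \right)}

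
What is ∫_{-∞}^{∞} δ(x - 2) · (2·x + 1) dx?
5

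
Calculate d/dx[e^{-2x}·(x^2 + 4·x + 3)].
2 \left(- x^{2} - 3 x - 1\right) e^{- 2 x}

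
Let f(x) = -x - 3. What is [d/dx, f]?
-1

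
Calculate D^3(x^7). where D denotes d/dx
210 x^{4}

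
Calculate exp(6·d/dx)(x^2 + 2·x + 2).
x^{2} + 14 x + 50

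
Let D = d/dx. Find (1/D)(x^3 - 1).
\frac{x^{4}}{4} - x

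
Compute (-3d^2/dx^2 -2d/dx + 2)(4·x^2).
8 x^{2} - 16 x - 24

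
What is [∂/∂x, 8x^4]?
32 x^{3}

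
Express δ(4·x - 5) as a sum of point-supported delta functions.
\frac{\delta(x - 5/4)}{4}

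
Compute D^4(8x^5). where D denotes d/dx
960 x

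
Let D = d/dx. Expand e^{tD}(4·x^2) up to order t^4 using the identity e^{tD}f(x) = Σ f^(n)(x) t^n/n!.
4 t^{2} + 8 t x + 4 x^{2}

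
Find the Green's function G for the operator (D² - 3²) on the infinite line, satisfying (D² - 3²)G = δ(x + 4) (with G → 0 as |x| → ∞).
-\frac{e^{-3|x + 4|}}{6}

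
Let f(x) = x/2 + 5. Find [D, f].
\frac{1}{2}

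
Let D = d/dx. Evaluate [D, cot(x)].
- \frac{1}{\sin^{2}{\left(x \right)}}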